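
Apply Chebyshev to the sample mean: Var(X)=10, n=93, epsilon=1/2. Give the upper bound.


Var(Xbar) = Var(X)/n = 10/93
Chebyshev: P(|Xbar-mu| >= 1/2) <= Var(Xbar)/(1/2)^2 = (10/93)/(1/4) = 40/93

40/93


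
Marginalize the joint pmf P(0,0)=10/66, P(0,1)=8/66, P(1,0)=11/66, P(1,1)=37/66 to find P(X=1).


P(X=1) = P(1,0)+P(1,1) = 11/66 + 37/66 = 48/66 = 8/11

8/11


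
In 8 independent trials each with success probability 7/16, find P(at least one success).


P(at least one) = 1 - P(none)
P(none) = (1 - 7/16)^8 = (9/16)^8 = 43046721/4294967296
P(at least one) = 1 - 43046721/4294967296 = 4251920575/4294967296

4251920575/4294967296


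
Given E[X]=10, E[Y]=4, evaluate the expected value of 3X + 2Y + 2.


E[3X + 2Y + 2] = 3*E[X] + 2*E[Y] + 2
= (3)*(10) + (2)*(4) + (2)
= 30 + 8 + 2 = 40

40


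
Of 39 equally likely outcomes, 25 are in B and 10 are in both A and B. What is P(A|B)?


P(A|B) = P(A∩B)/P(B) = (10/39)/(25/39) = 10/25 = 2/5

2/5


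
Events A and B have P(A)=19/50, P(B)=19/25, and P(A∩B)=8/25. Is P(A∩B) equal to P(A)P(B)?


P(A)*P(B) = 19/50*19/25 = 361/1250
P(A∩B) = 8/25 != 361/1250, so not independent

No, A and B are not independent


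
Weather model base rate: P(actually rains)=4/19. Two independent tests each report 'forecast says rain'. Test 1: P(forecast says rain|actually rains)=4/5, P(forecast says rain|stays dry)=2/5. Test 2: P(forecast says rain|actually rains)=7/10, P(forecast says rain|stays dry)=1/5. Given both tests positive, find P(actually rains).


After test 1: P(+) = 4/5*4/19 + 2/5*15/19 = 46/95
P(B|+) = (16/95)/(46/95) = 8/23
After test 2 (use post1 as new prior): P(+) = 7/10*8/23 + 1/5*15/23 = 43/115
P(B|+,+) = (28/115)/(43/115) = 28/43

28/43


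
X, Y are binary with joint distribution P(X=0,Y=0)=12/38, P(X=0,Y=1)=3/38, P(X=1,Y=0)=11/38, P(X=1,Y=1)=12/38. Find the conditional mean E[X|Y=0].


P(Y=0) = 23/38
E[X|Y=0] = (0*12 + 1*11)/23 = 11/23

11/23


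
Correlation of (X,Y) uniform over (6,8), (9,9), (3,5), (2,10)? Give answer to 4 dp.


Cov(X,Y) = 1.0000, Var(X) = 7.5000, Var(Y) = 3.5000
rho = Cov/(sqrt(VarX)*sqrt(VarY)) = 0.1952

0.1952


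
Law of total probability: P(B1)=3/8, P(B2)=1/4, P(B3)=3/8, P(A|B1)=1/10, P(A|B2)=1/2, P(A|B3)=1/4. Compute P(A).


P(A) = P(A|B1)P(B1) + P(A|B2)P(B2) + P(A|B3)P(B3)
= 1/10*3/8 + 1/2*1/4 + 1/4*3/8
= 3/80 + 1/8 + 3/32 = 41/160

41/160


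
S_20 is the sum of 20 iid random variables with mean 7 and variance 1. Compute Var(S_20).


By independence, Var(S_n) = n*Var(X_1) = 20*1 = 20

20


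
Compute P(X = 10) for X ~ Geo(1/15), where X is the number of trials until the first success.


P(X=10) = (1-p)^9 * p = (14/15)^9 * 1/15
= 20661046784/38443359375 * 1/15 = 20661046784/576650390625

20661046784/576650390625


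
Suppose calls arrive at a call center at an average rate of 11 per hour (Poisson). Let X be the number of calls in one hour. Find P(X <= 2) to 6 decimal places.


P(X<=2) = e^(-11)*11^0/0! + e^(-11)*11^1/1! + e^(-11)*11^2/2!
≈ 0.0000167017 + 0.0001837187 + 0.0010104529
= 0.0012108733
≈ 0.001211

0.001211


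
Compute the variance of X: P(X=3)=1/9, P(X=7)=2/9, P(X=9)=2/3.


E[X] = 71/9, E[X^2] = 593/9
Var(X) = E[X^2] - (E[X])^2 = 593/9 - (71/9)^2 = 296/81

296/81


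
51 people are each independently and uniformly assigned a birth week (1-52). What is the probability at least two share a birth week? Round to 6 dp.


P(all different) = prod((52-i)/52 for i=0..50) = 0.000000
P(at least one match) = 1 - 0.000000 = 1.000000

1.000000


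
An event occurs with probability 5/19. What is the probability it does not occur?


P(A') = 1 - P(A) = 1 - 5/19 = 14/19

14/19


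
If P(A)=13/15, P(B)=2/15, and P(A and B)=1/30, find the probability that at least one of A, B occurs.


P(A∪B) = P(A) + P(B) - P(A∩B)
= 13/15 + 2/15 - 1/30 = 29/30

29/30


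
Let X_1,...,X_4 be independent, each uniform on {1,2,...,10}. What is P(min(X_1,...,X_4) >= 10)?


P(min >= 10) = P(all X_i >= 10) = (P(X_1 >= 10))^4
= (1/10)^4 = 1/10000

1/10000


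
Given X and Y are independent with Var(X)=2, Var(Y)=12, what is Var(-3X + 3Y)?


Independence => Cov(X,Y)=0
Var(-3X + 3Y) = (-3)^2*Var(X) + 3^2*Var(Y)
= 9*2 + 9*12 = 126

126


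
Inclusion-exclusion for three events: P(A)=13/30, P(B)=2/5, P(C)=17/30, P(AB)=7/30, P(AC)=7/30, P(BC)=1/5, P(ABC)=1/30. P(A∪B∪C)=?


P(A∪B∪C) = P(A)+P(B)+P(C) - P(AB)-P(AC)-P(BC) + P(ABC)
= 13/30+2/5+17/30 - 7/30-7/30-1/5 + 1/30
= 23/30

23/30


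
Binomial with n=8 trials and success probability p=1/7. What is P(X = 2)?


P(X=2) = C(8,2) * p^2 * (1-p)^6
= 28 * 1/49 * 46656/117649
= 186624/823543

186624/823543


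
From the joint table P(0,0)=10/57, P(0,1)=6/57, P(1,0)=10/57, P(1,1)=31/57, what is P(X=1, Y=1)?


Read from table: P(X=1, Y=1) = 31/57

31/57


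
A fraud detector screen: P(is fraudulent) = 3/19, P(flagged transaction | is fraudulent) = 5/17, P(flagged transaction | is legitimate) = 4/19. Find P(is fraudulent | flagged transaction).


P(A) = P(A|B)P(B) + P(A|B')P(B') = 5/17*3/19 + 4/19*16/19 = 1373/6137
P(B|A) = P(A|B)P(B)/P(A) = (15/323)/(1373/6137) = 285/1373

285/1373


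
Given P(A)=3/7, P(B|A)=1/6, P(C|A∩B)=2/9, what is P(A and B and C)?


P(A∩B∩C) = P(A) * P(B|A) * P(C|A∩B)
= 3/7 * 1/6 * 2/9
= 1/14 * 2/9 = 1/63

1/63


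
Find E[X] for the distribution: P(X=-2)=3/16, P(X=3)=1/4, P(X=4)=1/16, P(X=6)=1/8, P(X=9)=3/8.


E[X] = sum(x * P(x))
= -2*3/16 + 3*1/4 + 4*1/16 + 6*1/8 + 9*3/8
= 19/4

19/4


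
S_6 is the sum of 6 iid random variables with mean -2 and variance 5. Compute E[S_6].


E[S_n] = n*E[X_1] = 6*-2 = -12

-12


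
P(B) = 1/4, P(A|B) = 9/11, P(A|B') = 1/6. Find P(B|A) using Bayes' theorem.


P(A) = P(A|B)P(B) + P(A|B')P(B') = 9/11*1/4 + 1/6*3/4 = 29/88
P(B|A) = P(A|B)P(B)/P(A) = (9/44)/(29/88) = 18/29

18/29


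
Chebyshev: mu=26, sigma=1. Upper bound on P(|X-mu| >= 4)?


k = 4/1 = 4
Chebyshev: P(|X-mu| >= k*sigma) <= 1/k^2 = 1/4^2 = 1/16

1/16


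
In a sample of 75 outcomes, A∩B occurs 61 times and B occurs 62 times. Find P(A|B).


P(A|B) = P(A∩B)/P(B) = (61/75)/(62/75) = 61/62

61/62


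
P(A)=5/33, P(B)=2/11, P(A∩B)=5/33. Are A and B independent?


P(A)*P(B) = 5/33*2/11 = 10/363
P(A∩B) = 5/33 != 10/363, so not independent

No, A and B are not independent


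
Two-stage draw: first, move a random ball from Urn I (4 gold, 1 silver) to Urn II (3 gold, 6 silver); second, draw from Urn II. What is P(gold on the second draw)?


P(transfer gold) = 4/5; P(transfer silver) = 1/5
If gold transferred: Urn II has 4 gold of 10, so P(gold|gold moved) = 2/5
If silver transferred: Urn II has 3 gold of 10, so P(gold|silver moved) = 3/10
By total probability: P(gold) = 4/5*2/5 + 1/5*3/10 = 19/50

19/50


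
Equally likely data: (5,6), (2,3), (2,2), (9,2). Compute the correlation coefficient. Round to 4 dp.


Cov(X,Y) = -0.1250, Var(X) = 8.2500, Var(Y) = 2.6875
rho = Cov/(sqrt(VarX)*sqrt(VarY)) = -0.0265

-0.0265


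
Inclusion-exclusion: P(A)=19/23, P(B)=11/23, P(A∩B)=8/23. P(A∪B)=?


P(A∪B) = P(A) + P(B) - P(A∩B)
= 19/23 + 11/23 - 8/23 = 22/23

22/23


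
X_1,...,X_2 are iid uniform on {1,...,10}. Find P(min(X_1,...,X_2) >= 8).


P(min >= 8) = P(all X_i >= 8) = (P(X_1 >= 8))^2
= (3/10)^2 = 9/100

9/100


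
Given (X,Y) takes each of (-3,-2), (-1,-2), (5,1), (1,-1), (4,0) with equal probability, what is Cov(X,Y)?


E[X]=6/5, E[Y]=-4/5, E[XY]=12/5
Cov(X,Y) = E[XY] - E[X]E[Y] = 12/5 - 6/5*-4/5 = 84/25

84/25


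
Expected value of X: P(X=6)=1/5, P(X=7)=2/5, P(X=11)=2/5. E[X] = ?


E[X] = sum(x * P(x))
= 6*1/5 + 7*2/5 + 11*2/5
= 42/5

42/5


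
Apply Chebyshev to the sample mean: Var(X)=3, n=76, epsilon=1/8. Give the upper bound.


Var(Xbar) = Var(X)/n = 3/76
Chebyshev: P(|Xbar-mu| >= 1/8) <= Var(Xbar)/(1/8)^2 = (3/76)/(1/64) = 48/19
Bound exceeds 1, so trivial bound: 1

1


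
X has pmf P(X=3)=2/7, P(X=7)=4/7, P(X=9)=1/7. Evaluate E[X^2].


E[X^2] = sum(x^2 * P(x))
= 9*2/7 + 49*4/7 + 81*1/7
= 295/7

295/7


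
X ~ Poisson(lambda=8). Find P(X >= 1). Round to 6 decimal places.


P(X>=1) = 1 - P(X<=0) = 1 - (e^(-8)*8^0/0!)
≈ 1 - 0.0003354626 = 0.9996645374
≈ 0.999665

0.999665


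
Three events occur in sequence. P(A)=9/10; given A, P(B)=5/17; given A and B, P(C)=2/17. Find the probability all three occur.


P(A∩B∩C) = P(A) * P(B|A) * P(C|A∩B)
= 9/10 * 5/17 * 2/17
= 9/34 * 2/17 = 9/289

9/289


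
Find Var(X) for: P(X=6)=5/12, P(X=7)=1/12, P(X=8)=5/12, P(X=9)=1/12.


E[X] = 43/6, E[X^2] = 105/2
Var(X) = E[X^2] - (E[X])^2 = 105/2 - (43/6)^2 = 41/36

41/36


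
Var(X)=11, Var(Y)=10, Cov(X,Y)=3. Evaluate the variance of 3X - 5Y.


Var(3X - 5Y) = 3^2*Var(X) + (-5)^2*Var(Y) + 2*3*(-5)*Cov(X,Y)
= 9*11 + 25*10 - 30*3
= 99 + 250 - 90 = 259

259


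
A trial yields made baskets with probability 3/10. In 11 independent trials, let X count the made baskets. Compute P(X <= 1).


P(X<=1) = P(X=0) + P(X=1)
= 1977326743/100000000000 + 9321683217/100000000000
= 282475249/2500000000

282475249/2500000000


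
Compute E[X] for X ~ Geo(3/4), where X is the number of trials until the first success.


For geometric (trials until first success), E[X] = 1/p = 1/(3/4) = 4/3

4/3


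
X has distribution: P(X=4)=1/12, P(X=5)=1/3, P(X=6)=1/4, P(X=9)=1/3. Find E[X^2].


E[X^2] = sum(g(x)*P(x))
= 16*1/12 + 25*1/3 + 36*1/4 + 81*1/3
= 137/3

137/3


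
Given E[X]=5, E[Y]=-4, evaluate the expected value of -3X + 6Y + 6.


E[-3X + 6Y + 6] = -3*E[X] + 6*E[Y] + 6
= (-3)*(5) + (6)*(-4) + (6)
= -15 - 24 + 6 = -33

-33


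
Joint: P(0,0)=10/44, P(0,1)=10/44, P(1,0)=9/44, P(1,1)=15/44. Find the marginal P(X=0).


P(X=0) = P(0,0)+P(0,1) = 10/44 + 10/44 = 20/44 = 5/11

5/11


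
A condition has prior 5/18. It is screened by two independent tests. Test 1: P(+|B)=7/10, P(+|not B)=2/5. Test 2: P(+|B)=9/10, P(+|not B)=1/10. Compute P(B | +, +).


After test 1: P(+) = 7/10*5/18 + 2/5*13/18 = 29/60
P(B|+) = (7/36)/(29/60) = 35/87
After test 2 (use post1 as new prior): P(+) = 9/10*35/87 + 1/10*52/87 = 367/870
P(B|+,+) = (21/58)/(367/870) = 315/367

315/367


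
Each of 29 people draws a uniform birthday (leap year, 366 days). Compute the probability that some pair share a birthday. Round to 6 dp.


P(all different) = prod((366-i)/366 for i=0..28) = 0.320056
P(at least one match) = 1 - 0.320056 = 0.679944

0.679944


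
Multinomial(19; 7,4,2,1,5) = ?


19! = 121645100408832000
Denominator: 7!=5040 * 4!=24 * 2!=2 * 1!=1 * 5!=120
Coefficient = 121645100408832000 / 29030400 = 4190266080

4190266080


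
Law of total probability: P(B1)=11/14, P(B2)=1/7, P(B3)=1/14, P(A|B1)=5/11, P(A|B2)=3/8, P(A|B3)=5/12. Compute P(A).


P(A) = P(A|B1)P(B1) + P(A|B2)P(B2) + P(A|B3)P(B3)
= 5/11*11/14 + 3/8*1/7 + 5/12*1/14
= 5/14 + 3/56 + 5/168 = 37/84

37/84


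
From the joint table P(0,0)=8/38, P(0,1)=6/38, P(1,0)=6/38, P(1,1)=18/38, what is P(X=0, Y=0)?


Read from table: P(X=0, Y=0) = 8/38 = 4/19

4/19


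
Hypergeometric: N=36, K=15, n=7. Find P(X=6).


P(X=6) = C(15,6)*C(21,1) / C(36,7)
= 5005*21 / 8347680
= 105105/8347680 = 637/50592

637/50592


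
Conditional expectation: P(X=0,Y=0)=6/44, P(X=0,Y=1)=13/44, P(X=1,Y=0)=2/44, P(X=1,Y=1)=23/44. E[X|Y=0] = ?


P(Y=0) = 8/44
E[X|Y=0] = (0*6 + 1*2)/8 = 2/8 = 1/4

1/4


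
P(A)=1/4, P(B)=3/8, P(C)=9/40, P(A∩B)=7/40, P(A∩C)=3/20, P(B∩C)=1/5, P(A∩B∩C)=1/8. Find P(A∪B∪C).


P(A∪B∪C) = P(A)+P(B)+P(C) - P(AB)-P(AC)-P(BC) + P(ABC)
= 1/4+3/8+9/40 - 7/40-3/20-1/5 + 1/8
= 9/20

9/20


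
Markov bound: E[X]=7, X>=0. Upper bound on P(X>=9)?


Markov: P(X >= a) <= E[X]/a
P(X >= 9) <= 7/9

7/9


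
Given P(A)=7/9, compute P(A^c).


P(A') = 1 - P(A) = 1 - 7/9 = 2/9

2/9


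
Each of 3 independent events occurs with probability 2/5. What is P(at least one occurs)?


P(at least one) = 1 - P(none)
P(none) = (1 - 2/5)^3 = (3/5)^3 = 27/125
P(at least one) = 1 - 27/125 = 98/125

98/125


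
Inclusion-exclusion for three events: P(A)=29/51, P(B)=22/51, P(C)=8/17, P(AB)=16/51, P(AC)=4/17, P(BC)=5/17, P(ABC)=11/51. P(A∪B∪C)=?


P(A∪B∪C) = P(A)+P(B)+P(C) - P(AB)-P(AC)-P(BC) + P(ABC)
= 29/51+22/51+8/17 - 16/51-4/17-5/17 + 11/51
= 43/51

43/51


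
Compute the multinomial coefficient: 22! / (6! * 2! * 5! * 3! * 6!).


22! = 1124000727777607680000
Denominator: 6!=720 * 2!=2 * 5!=120 * 3!=6 * 6!=720
Coefficient = 1124000727777607680000 / 746496000 = 1505702278080

1505702278080


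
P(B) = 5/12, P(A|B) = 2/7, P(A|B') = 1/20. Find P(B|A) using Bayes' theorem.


P(A) = P(A|B)P(B) + P(A|B')P(B') = 2/7*5/12 + 1/20*7/12 = 83/560
P(B|A) = P(A|B)P(B)/P(A) = (5/42)/(83/560) = 200/249

200/249


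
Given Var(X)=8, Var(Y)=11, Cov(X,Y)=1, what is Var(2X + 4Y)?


Var(2X + 4Y) = 2^2*Var(X) + 4^2*Var(Y) + 2*2*4*Cov(X,Y)
= 4*8 + 16*11 + 16*1
= 32 + 176 + 16 = 224

224


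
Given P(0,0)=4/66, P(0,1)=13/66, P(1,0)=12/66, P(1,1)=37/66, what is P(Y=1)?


P(Y=1) = P(0,1)+P(1,1) = 13/66 + 37/66 = 50/66 = 25/33

25/33


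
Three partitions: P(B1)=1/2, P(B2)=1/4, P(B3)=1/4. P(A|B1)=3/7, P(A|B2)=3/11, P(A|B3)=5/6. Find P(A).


P(A) = P(A|B1)P(B1) + P(A|B2)P(B2) + P(A|B3)P(B3)
= 3/7*1/2 + 3/11*1/4 + 5/6*1/4
= 3/14 + 3/44 + 5/24 = 907/1848

907/1848


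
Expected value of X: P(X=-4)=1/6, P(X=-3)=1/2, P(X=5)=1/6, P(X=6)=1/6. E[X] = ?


E[X] = sum(x * P(x))
= -4*1/6 - 3*1/2 + 5*1/6 + 6*1/6
= -1/3

-1/3


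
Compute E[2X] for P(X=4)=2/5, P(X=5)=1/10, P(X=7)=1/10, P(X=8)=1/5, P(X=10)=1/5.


E[2X] = sum(g(x)*P(x))
= 8*2/5 + 10*1/10 + 14*1/10 + 16*1/5 + 20*1/5
= 64/5

64/5


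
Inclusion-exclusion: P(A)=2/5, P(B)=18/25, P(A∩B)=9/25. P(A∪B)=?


P(A∪B) = P(A) + P(B) - P(A∩B)
= 2/5 + 18/25 - 9/25 = 19/25

19/25


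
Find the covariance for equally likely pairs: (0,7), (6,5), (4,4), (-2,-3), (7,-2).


E[X]=3, E[Y]=11/5, E[XY]=38/5
Cov(X,Y) = E[XY] - E[X]E[Y] = 38/5 - 3*11/5 = 1

1


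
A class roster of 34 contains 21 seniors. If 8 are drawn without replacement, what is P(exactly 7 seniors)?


P(X=7) = C(21,7)*C(13,1) / C(34,8)
= 116280*13 / 18156204
= 1511640/18156204 = 2470/29667

2470/29667


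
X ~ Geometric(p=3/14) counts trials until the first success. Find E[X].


For geometric (trials until first success), E[X] = 1/p = 1/(3/14) = 14/3

14/3


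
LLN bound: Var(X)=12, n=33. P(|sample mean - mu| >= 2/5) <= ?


Var(Xbar) = Var(X)/n = 12/33
Chebyshev: P(|Xbar-mu| >= 2/5) <= Var(Xbar)/(2/5)^2 = (4/11)/(4/25) = 25/11
Bound exceeds 1, so trivial bound: 1

1


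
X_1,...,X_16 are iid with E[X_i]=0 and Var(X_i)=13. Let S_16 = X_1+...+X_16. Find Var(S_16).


By independence, Var(S_n) = n*Var(X_1) = 16*13 = 208

208


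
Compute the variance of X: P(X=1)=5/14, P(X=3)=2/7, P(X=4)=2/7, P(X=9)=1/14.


E[X] = 3, E[X^2] = 93/7
Var(X) = E[X^2] - (E[X])^2 = 93/7 - (3)^2 = 30/7

30/7


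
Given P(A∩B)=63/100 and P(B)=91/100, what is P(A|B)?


P(A|B) = P(A∩B)/P(B) = (126/200)/(182/200) = 126/182 = 9/13

9/13


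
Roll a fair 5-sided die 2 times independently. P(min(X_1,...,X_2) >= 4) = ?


P(min >= 4) = P(all X_i >= 4) = (P(X_1 >= 4))^2
= (2/5)^2 = 4/25

4/25


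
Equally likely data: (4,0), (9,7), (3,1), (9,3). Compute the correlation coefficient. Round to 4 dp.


Cov(X,Y) = 6.0625, Var(X) = 7.6875, Var(Y) = 7.1875
rho = Cov/(sqrt(VarX)*sqrt(VarY)) = 0.8156

0.8156


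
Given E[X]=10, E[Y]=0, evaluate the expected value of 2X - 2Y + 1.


E[2X - 2Y + 1] = 2*E[X] - 2*E[Y] + 1
= (2)*(10) + (-2)*(0) + (1)
= 20 + 0 + 1 = 21

21


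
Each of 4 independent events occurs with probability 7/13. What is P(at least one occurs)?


P(at least one) = 1 - P(none)
P(none) = (1 - 7/13)^4 = (6/13)^4 = 1296/28561
P(at least one) = 1 - 1296/28561 = 27265/28561

27265/28561


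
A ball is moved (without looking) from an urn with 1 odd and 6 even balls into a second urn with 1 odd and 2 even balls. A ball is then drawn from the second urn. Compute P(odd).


P(transfer odd) = 1/7; P(transfer even) = 6/7
If odd transferred: Urn II has 2 odd of 4, so P(odd|odd moved) = 1/2
If even transferred: Urn II has 1 odd of 4, so P(odd|even moved) = 1/4
By total probability: P(odd) = 1/7*1/2 + 6/7*1/4 = 2/7

2/7


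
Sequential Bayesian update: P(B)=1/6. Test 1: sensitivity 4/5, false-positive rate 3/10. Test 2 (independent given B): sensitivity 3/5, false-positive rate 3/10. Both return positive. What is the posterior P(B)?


After test 1: P(+) = 4/5*1/6 + 3/10*5/6 = 23/60
P(B|+) = (2/15)/(23/60) = 8/23
After test 2 (use post1 as new prior): P(+) = 3/5*8/23 + 3/10*15/23 = 93/230
P(B|+,+) = (24/115)/(93/230) = 16/31

16/31


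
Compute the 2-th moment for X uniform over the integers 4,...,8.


E[X^2] = (1/5) * sum(x^2 for x=4..8)
= 190/5 = 38

38


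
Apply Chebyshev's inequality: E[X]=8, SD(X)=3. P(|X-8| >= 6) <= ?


k = 6/3 = 2
Chebyshev: P(|X-mu| >= k*sigma) <= 1/k^2 = 1/2^2 = 1/4

1/4


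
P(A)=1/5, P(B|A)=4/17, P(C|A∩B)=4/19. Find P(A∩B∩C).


P(A∩B∩C) = P(A) * P(B|A) * P(C|A∩B)
= 1/5 * 4/17 * 4/19
= 4/85 * 4/19 = 16/1615

16/1615


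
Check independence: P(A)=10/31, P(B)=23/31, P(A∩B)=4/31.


P(A)*P(B) = 10/31*23/31 = 230/961
P(A∩B) = 4/31 != 230/961, so not independent

No, A and B are not independent


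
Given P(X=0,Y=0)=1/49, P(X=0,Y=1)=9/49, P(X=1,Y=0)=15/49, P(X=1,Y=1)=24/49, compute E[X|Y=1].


P(Y=1) = 33/49
E[X|Y=1] = (0*9 + 1*24)/33 = 24/33 = 8/11

8/11


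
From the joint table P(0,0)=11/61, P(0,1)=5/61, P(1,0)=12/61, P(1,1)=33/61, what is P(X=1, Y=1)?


Read from table: P(X=1, Y=1) = 33/61

33/61


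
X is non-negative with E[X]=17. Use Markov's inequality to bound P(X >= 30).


Markov: P(X >= a) <= E[X]/a
P(X >= 30) <= 17/30

17/30


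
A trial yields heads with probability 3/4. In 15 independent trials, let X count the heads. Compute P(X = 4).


P(X=4) = C(15,4) * p^4 * (1-p)^11
= 1365 * 81/256 * 1/4194304
= 110565/1073741824

110565/1073741824


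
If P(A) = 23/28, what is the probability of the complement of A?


P(A') = 1 - P(A) = 1 - 23/28 = 5/28

5/28


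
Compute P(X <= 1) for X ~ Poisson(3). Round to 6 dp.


P(X<=1) = e^(-3)*3^0/0! + e^(-3)*3^1/1!
≈ 0.0497870684 + 0.1493612051
= 0.1991482735
≈ 0.199148

0.199148


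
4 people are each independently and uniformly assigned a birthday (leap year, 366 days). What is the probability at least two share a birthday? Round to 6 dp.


P(all different) = prod((366-i)/366 for i=0..3) = 0.983689
P(at least one match) = 1 - 0.983689 = 0.016311

0.016311


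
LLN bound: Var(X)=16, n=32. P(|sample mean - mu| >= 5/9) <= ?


Var(Xbar) = Var(X)/n = 16/32
Chebyshev: P(|Xbar-mu| >= 5/9) <= Var(Xbar)/(5/9)^2 = (1/2)/(25/81) = 81/50
Bound exceeds 1, so trivial bound: 1

1


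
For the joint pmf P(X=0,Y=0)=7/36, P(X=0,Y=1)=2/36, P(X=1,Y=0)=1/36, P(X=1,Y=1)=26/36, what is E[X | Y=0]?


P(Y=0) = 8/36
E[X|Y=0] = (0*7 + 1*1)/8 = 1/8

1/8


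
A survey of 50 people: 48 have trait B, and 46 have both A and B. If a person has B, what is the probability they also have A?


P(A|B) = P(A∩B)/P(B) = (46/50)/(48/50) = 46/48 = 23/24

23/24


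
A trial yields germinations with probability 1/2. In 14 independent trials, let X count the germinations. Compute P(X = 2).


P(X=2) = C(14,2) * p^2 * (1-p)^12
= 91 * 1/4 * 1/4096
= 91/16384

91/16384


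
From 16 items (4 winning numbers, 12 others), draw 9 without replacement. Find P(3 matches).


P(X=3) = C(4,3)*C(12,6) / C(16,9)
= 4*924 / 11440
= 3696/11440 = 21/65

21/65


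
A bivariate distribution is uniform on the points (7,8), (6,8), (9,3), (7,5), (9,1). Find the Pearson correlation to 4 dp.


Cov(X,Y) = -3.0000, Var(X) = 1.4400, Var(Y) = 7.6000
rho = Cov/(sqrt(VarX)*sqrt(VarY)) = -0.9068

-0.9068


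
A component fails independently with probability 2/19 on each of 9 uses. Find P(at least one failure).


P(at least one) = 1 - P(none)
P(none) = (1 - 2/19)^9 = (17/19)^9 = 118587876497/322687697779
P(at least one) = 1 - 118587876497/322687697779 = 204099821282/322687697779

204099821282/322687697779


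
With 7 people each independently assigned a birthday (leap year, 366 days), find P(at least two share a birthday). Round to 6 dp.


P(all different) = prod((366-i)/366 for i=0..6) = 0.943914
P(at least one match) = 1 - 0.943914 = 0.056086

0.056086


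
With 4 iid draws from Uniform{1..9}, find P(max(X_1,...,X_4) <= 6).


P(max <= 6) = P(all X_i <= 6) = (P(X_1 <= 6))^4
= (6/9)^4 = (2/3)^4 = 16/81

16/81


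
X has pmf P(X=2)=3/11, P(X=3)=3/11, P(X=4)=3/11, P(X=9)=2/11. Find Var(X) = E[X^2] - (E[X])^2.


E[X] = 45/11, E[X^2] = 249/11
Var(X) = E[X^2] - (E[X])^2 = 249/11 - (45/11)^2 = 714/121

714/121


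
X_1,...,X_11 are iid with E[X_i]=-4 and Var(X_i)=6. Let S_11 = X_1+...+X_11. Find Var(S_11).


By independence, Var(S_n) = n*Var(X_1) = 11*6 = 66

66


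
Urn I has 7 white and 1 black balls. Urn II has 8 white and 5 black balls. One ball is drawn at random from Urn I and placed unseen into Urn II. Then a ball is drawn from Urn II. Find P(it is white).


P(transfer white) = 7/8; P(transfer black) = 1/8
If white transferred: Urn II has 9 white of 14, so P(white|white moved) = 9/14
If black transferred: Urn II has 8 white of 14, so P(white|black moved) = 4/7
By total probability: P(white) = 7/8*9/14 + 1/8*4/7 = 71/112

71/112


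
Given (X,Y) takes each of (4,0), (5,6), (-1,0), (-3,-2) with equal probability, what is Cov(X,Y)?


E[X]=5/4, E[Y]=1, E[XY]=9
Cov(X,Y) = E[XY] - E[X]E[Y] = 9 - 5/4*1 = 31/4

31/4


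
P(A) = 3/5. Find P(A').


P(A') = 1 - P(A) = 1 - 3/5 = 2/5

2/5


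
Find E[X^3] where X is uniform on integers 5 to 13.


E[X^3] = (1/9) * sum(x^3 for x=5..13)
= 8181/9 = 909

909


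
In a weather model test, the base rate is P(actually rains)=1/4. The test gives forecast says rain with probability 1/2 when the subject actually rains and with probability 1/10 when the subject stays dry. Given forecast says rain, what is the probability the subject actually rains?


P(A) = P(A|B)P(B) + P(A|B')P(B') = 1/2*1/4 + 1/10*3/4 = 1/5
P(B|A) = P(A|B)P(B)/P(A) = (1/8)/(1/5) = 5/8

5/8


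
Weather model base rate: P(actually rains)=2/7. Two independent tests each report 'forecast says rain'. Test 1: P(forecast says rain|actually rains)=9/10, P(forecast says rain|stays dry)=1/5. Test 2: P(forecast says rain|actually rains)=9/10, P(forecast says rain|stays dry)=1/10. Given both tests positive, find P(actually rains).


After test 1: P(+) = 9/10*2/7 + 1/5*5/7 = 2/5
P(B|+) = (9/35)/(2/5) = 9/14
After test 2 (use post1 as new prior): P(+) = 9/10*9/14 + 1/10*5/14 = 43/70
P(B|+,+) = (81/140)/(43/70) = 81/86

81/86


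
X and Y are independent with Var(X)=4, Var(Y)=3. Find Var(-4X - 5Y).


Independence => Cov(X,Y)=0
Var(-4X - 5Y) = (-4)^2*Var(X) + (-5)^2*Var(Y)
= 16*4 + 25*3 = 139

139


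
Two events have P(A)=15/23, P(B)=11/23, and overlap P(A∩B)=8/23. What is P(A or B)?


P(A∪B) = P(A) + P(B) - P(A∩B)
= 15/23 + 11/23 - 8/23 = 18/23

18/23


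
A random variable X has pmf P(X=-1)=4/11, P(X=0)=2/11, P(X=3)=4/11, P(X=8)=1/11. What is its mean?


E[X] = sum(x * P(x))
= -1*4/11 + 0*2/11 + 3*4/11 + 8*1/11
= 16/11

16/11


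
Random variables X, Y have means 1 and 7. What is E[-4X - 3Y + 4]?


E[-4X - 3Y + 4] = -4*E[X] - 3*E[Y] + 4
= (-4)*(1) + (-3)*(7) + (4)
= -4 - 21 + 4 = -21

-21


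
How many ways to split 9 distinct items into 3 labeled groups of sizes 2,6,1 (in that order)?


9! = 362880
Denominator: 2!=2 * 6!=720 * 1!=1
Coefficient = 362880 / 1440 = 252

252


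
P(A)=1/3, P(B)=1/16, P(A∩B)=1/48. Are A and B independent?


P(A)*P(B) = 1/3*1/16 = 1/48
P(A∩B) = 1/48, which equals P(A)P(B), so independent

Yes, A and B are independent


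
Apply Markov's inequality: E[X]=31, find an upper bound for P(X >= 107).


Markov: P(X >= a) <= E[X]/a
P(X >= 107) <= 31/107

31/107


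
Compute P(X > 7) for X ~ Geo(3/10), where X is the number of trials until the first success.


P(X > 7) = P(first 7 trials all fail) = (1-p)^7 = (7/10)^7 = 823543/10000000

823543/10000000


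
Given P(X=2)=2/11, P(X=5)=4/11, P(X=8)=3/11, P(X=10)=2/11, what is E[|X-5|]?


E[|X-5|] = sum(g(x)*P(x))
= 3*2/11 + 0*4/11 + 3*3/11 + 5*2/11
= 25/11

25/11


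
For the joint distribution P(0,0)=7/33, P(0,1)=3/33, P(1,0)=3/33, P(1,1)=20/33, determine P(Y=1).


P(Y=1) = P(0,1)+P(1,1) = 3/33 + 20/33 = 23/33

23/33


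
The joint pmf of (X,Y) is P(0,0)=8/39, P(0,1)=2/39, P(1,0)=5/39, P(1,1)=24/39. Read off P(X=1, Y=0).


Read from table: P(X=1, Y=0) = 5/39

5/39


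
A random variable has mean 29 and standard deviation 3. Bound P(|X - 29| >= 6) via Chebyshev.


k = 6/3 = 2
Chebyshev: P(|X-mu| >= k*sigma) <= 1/k^2 = 1/2^2 = 1/4

1/4


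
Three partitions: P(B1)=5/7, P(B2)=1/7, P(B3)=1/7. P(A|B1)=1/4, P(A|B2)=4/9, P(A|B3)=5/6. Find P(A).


P(A) = P(A|B1)P(B1) + P(A|B2)P(B2) + P(A|B3)P(B3)
= 1/4*5/7 + 4/9*1/7 + 5/6*1/7
= 5/28 + 4/63 + 5/42 = 13/36

13/36


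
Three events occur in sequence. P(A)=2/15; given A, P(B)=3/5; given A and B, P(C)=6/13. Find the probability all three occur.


P(A∩B∩C) = P(A) * P(B|A) * P(C|A∩B)
= 2/15 * 3/5 * 6/13
= 2/25 * 6/13 = 12/325

12/325


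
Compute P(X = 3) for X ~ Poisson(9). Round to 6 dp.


P(X=3) = e^(-9) * 9^3 / 3!
≈ 0.0001234098041 * 729 / 6
≈ 0.014994

0.014994


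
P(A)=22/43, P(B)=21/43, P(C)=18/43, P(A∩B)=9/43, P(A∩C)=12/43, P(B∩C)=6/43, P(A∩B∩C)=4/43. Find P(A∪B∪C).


P(A∪B∪C) = P(A)+P(B)+P(C) - P(AB)-P(AC)-P(BC) + P(ABC)
= 22/43+21/43+18/43 - 9/43-12/43-6/43 + 4/43
= 38/43

38/43


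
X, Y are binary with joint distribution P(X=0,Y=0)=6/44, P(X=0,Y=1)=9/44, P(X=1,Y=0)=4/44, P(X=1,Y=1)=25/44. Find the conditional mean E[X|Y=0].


P(Y=0) = 10/44
E[X|Y=0] = (0*6 + 1*4)/10 = 4/10 = 2/5

2/5


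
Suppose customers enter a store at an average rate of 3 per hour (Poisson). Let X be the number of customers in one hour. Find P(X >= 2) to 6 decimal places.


P(X>=2) = 1 - P(X<=1) = 1 - (e^(-3)*3^0/0! + e^(-3)*3^1/1!)
≈ 1 - (0.0497870684 + 0.1493612051)
= 1 - 0.1991482735 = 0.8008517265
≈ 0.800852

0.800852


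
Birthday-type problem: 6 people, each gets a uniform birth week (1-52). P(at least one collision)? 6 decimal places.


P(all different) = prod((52-i)/52 for i=0..5) = 0.741410
P(at least one match) = 1 - 0.741410 = 0.258590

0.258590


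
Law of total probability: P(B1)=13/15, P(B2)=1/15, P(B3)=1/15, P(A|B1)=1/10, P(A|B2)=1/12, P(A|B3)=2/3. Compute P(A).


P(A) = P(A|B1)P(B1) + P(A|B2)P(B2) + P(A|B3)P(B3)
= 1/10*13/15 + 1/12*1/15 + 2/3*1/15
= 13/150 + 1/180 + 2/45 = 41/300

41/300


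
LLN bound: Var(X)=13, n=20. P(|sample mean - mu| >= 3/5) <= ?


Var(Xbar) = Var(X)/n = 13/20
Chebyshev: P(|Xbar-mu| >= 3/5) <= Var(Xbar)/(3/5)^2 = (13/20)/(9/25) = 65/36
Bound exceeds 1, so trivial bound: 1

1


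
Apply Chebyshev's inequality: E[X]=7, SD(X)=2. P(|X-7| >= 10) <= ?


k = 10/2 = 5
Chebyshev: P(|X-mu| >= k*sigma) <= 1/k^2 = 1/5^2 = 1/25

1/25


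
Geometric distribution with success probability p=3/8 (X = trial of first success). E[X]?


For geometric (trials until first success), E[X] = 1/p = 1/(3/8) = 8/3

8/3


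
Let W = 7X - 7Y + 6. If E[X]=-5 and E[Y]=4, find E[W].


E[7X - 7Y + 6] = 7*E[X] - 7*E[Y] + 6
= (7)*(-5) + (-7)*(4) + (6)
= -35 - 28 + 6 = -57

-57


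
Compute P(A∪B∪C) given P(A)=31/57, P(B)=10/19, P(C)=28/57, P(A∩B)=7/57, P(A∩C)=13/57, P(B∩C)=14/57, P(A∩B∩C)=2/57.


P(A∪B∪C) = P(A)+P(B)+P(C) - P(AB)-P(AC)-P(BC) + P(ABC)
= 31/57+10/19+28/57 - 7/57-13/57-14/57 + 2/57
= 1

1


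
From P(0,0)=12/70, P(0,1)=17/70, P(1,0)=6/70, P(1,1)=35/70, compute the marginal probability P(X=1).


P(X=1) = P(1,0)+P(1,1) = 6/70 + 35/70 = 41/70

41/70


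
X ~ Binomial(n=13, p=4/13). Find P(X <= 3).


P(X<=3) = P(X=0) + P(X=1) + P(X=2) + P(X=3)
= 2541865828329/302875106592253 + 1129718145924/23298085122481 + 3012581722464/23298085122481 + 4909392436608/23298085122481
= 120213865793277/302875106592253

120213865793277/302875106592253


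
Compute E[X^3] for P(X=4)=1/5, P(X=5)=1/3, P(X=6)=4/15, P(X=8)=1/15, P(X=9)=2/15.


E[X^3] = sum(g(x)*P(x))
= 64*1/5 + 125*1/3 + 216*4/15 + 512*1/15 + 729*2/15
= 1217/5

1217/5


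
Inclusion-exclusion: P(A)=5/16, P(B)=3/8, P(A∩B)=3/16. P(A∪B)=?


P(A∪B) = P(A) + P(B) - P(A∩B)
= 5/16 + 3/8 - 3/16 = 1/2

1/2


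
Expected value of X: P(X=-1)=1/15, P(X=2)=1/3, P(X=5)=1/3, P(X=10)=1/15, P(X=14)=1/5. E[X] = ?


E[X] = sum(x * P(x))
= -1*1/15 + 2*1/3 + 5*1/3 + 10*1/15 + 14*1/5
= 86/15

86/15


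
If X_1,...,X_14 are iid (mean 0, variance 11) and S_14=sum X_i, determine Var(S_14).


By independence, Var(S_n) = n*Var(X_1) = 14*11 = 154

154


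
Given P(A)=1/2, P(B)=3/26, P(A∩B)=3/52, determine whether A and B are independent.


P(A)*P(B) = 1/2*3/26 = 3/52
P(A∩B) = 3/52, which equals P(A)P(B), so independent

Yes, A and B are independent


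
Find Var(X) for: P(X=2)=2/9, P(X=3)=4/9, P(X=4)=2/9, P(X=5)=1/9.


E[X] = 29/9, E[X^2] = 101/9
Var(X) = E[X^2] - (E[X])^2 = 101/9 - (29/9)^2 = 68/81

68/81


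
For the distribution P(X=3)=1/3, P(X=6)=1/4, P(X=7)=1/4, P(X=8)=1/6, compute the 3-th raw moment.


E[X^3] = sum(x^3 * P(x))
= 27*1/3 + 216*1/4 + 343*1/4 + 512*1/6
= 2809/12

2809/12


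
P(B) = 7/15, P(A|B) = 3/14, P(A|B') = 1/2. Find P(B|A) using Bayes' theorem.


P(A) = P(A|B)P(B) + P(A|B')P(B') = 3/14*7/15 + 1/2*8/15 = 11/30
P(B|A) = P(A|B)P(B)/P(A) = (1/10)/(11/30) = 3/11

3/11


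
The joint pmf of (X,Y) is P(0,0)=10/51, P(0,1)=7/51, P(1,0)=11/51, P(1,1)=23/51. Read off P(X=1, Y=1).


Read from table: P(X=1, Y=1) = 23/51

23/51


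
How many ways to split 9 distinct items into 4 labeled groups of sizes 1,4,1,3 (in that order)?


9! = 362880
Denominator: 1!=1 * 4!=24 * 1!=1 * 3!=6
Coefficient = 362880 / 144 = 2520

2520


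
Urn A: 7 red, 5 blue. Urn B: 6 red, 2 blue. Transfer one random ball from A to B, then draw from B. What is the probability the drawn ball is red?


P(transfer red) = 7/12; P(transfer blue) = 5/12
If red transferred: Urn II has 7 red of 9, so P(red|red moved) = 7/9
If blue transferred: Urn II has 6 red of 9, so P(red|blue moved) = 2/3
By total probability: P(red) = 7/12*7/9 + 5/12*2/3 = 79/108

79/108


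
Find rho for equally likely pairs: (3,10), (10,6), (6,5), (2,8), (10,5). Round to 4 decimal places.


Cov(X,Y) = -4.9600, Var(X) = 11.3600, Var(Y) = 3.7600
rho = Cov/(sqrt(VarX)*sqrt(VarY)) = -0.7589

-0.7589


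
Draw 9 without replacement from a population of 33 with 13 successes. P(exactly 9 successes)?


P(X=9) = C(13,9)*C(20,0) / C(33,9)
= 715*1 / 38567100
= 715/38567100 = 1/53940

1/53940


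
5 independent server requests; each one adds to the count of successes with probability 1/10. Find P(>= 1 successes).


P(at least one) = 1 - P(none)
P(none) = (1 - 1/10)^5 = (9/10)^5 = 59049/100000
P(at least one) = 1 - 59049/100000 = 40951/100000

40951/100000


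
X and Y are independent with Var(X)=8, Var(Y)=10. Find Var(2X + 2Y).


Independence => Cov(X,Y)=0
Var(2X + 2Y) = 2^2*Var(X) + 2^2*Var(Y)
= 4*8 + 4*10 = 72

72


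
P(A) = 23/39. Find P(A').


P(A') = 1 - P(A) = 1 - 23/39 = 16/39

16/39


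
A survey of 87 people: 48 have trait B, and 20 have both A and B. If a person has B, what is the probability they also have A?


P(A|B) = P(A∩B)/P(B) = (20/87)/(48/87) = 20/48 = 5/12

5/12


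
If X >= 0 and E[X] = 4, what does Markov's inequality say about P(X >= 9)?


Markov: P(X >= a) <= E[X]/a
P(X >= 9) <= 4/9

4/9


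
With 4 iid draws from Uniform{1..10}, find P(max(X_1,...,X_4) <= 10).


P(max <= 10) = P(all X_i <= 10) = (P(X_1 <= 10))^4
= (10/10)^4 = 1^4 = 1

1


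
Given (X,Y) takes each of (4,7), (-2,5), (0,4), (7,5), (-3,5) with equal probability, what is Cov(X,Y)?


E[X]=6/5, E[Y]=26/5, E[XY]=38/5
Cov(X,Y) = E[XY] - E[X]E[Y] = 38/5 - 6/5*26/5 = 34/25

34/25


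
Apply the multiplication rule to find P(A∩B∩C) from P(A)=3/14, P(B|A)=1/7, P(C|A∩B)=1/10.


P(A∩B∩C) = P(A) * P(B|A) * P(C|A∩B)
= 3/14 * 1/7 * 1/10
= 3/98 * 1/10 = 3/980

3/980


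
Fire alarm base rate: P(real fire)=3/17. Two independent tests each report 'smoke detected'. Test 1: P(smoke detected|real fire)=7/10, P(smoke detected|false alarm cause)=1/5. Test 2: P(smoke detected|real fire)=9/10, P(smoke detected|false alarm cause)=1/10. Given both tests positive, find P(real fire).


After test 1: P(+) = 7/10*3/17 + 1/5*14/17 = 49/170
P(B|+) = (21/170)/(49/170) = 3/7
After test 2 (use post1 as new prior): P(+) = 9/10*3/7 + 1/10*4/7 = 31/70
P(B|+,+) = (27/70)/(31/70) = 27/31

27/31


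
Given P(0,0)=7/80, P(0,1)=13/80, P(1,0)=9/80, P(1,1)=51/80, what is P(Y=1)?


P(Y=1) = P(0,1)+P(1,1) = 13/80 + 51/80 = 64/80 = 4/5

4/5


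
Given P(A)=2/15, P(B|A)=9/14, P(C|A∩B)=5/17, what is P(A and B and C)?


P(A∩B∩C) = P(A) * P(B|A) * P(C|A∩B)
= 2/15 * 9/14 * 5/17
= 3/35 * 5/17 = 3/119

3/119


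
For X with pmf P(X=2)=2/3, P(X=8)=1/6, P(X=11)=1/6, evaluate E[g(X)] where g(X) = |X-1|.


E[|X-1|] = sum(g(x)*P(x))
= 1*2/3 + 7*1/6 + 10*1/6
= 7/2

7/2


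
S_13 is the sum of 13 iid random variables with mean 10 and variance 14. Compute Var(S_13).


By independence, Var(S_n) = n*Var(X_1) = 13*14 = 182

182


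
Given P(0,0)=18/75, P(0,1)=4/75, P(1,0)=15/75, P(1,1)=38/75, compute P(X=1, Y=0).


Read from table: P(X=1, Y=0) = 15/75 = 1/5

1/5


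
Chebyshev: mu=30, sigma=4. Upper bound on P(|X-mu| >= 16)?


k = 16/4 = 4
Chebyshev: P(|X-mu| >= k*sigma) <= 1/k^2 = 1/4^2 = 1/16

1/16


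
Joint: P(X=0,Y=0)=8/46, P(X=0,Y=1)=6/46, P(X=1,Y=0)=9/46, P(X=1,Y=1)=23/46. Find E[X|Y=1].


P(Y=1) = 29/46
E[X|Y=1] = (0*6 + 1*23)/29 = 23/29

23/29


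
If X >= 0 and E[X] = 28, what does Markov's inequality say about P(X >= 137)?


Markov: P(X >= a) <= E[X]/a
P(X >= 137) <= 28/137

28/137


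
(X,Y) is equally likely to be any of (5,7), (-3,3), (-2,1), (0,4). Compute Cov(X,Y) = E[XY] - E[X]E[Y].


E[X]=0, E[Y]=15/4, E[XY]=6
Cov(X,Y) = E[XY] - E[X]E[Y] = 6 - 0*15/4 = 6

6


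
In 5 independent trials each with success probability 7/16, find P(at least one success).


P(at least one) = 1 - P(none)
P(none) = (1 - 7/16)^5 = (9/16)^5 = 59049/1048576
P(at least one) = 1 - 59049/1048576 = 989527/1048576

989527/1048576


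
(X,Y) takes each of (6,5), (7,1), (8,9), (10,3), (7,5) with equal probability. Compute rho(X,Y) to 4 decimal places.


Cov(X,Y) = -0.1600, Var(X) = 1.8400, Var(Y) = 7.0400
rho = Cov/(sqrt(VarX)*sqrt(VarY)) = -0.0445

-0.0445


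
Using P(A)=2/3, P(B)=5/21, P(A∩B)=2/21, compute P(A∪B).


P(A∪B) = P(A) + P(B) - P(A∩B)
= 2/3 + 5/21 - 2/21 = 17/21

17/21


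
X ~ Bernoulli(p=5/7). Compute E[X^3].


For Bernoulli: X in {0,1}
E[X^3] = 0^3*(1-5/7) + 1^3*5/7 = 5/7

5/7


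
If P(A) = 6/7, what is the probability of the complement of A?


P(A') = 1 - P(A) = 1 - 6/7 = 1/7

1/7


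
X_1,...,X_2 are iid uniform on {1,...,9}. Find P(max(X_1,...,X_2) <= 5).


P(max <= 5) = P(all X_i <= 5) = (P(X_1 <= 5))^2
= (5/9)^2 = 25/81

25/81


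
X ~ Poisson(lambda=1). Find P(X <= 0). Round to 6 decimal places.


P(X<=0) = e^(-1)*1^0/0!
≈ 0.3678794412
≈ 0.367879

0.367879


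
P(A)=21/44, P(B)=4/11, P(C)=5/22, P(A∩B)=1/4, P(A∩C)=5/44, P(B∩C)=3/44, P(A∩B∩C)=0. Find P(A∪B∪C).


P(A∪B∪C) = P(A)+P(B)+P(C) - P(AB)-P(AC)-P(BC) + P(ABC)
= 21/44+4/11+5/22 - 1/4-5/44-3/44 + 0
= 7/11

7/11


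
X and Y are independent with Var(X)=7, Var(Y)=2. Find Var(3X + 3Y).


Independence => Cov(X,Y)=0
Var(3X + 3Y) = 3^2*Var(X) + 3^2*Var(Y)
= 9*7 + 9*2 = 81

81


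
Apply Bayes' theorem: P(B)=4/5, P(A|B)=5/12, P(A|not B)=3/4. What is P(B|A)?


P(A) = P(A|B)P(B) + P(A|B')P(B') = 5/12*4/5 + 3/4*1/5 = 29/60
P(B|A) = P(A|B)P(B)/P(A) = (1/3)/(29/60) = 20/29

20/29


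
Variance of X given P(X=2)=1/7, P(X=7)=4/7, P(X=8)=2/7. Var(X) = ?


E[X] = 46/7, E[X^2] = 328/7
Var(X) = E[X^2] - (E[X])^2 = 328/7 - (46/7)^2 = 180/49

180/49


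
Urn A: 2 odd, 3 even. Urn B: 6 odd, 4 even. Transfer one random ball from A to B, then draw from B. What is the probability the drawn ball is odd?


P(transfer odd) = 2/5; P(transfer even) = 3/5
If odd transferred: Urn II has 7 odd of 11, so P(odd|odd moved) = 7/11
If even transferred: Urn II has 6 odd of 11, so P(odd|even moved) = 6/11
By total probability: P(odd) = 2/5*7/11 + 3/5*6/11 = 32/55

32/55


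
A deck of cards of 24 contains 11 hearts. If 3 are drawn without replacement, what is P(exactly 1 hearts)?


P(X=1) = C(11,1)*C(13,2) / C(24,3)
= 11*78 / 2024
= 858/2024 = 39/92

39/92


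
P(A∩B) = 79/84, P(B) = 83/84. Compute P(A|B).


P(A|B) = P(A∩B)/P(B) = (79/84)/(83/84) = 79/83

79/83


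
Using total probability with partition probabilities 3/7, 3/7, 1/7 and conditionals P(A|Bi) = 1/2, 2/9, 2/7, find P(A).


P(A) = P(A|B1)P(B1) + P(A|B2)P(B2) + P(A|B3)P(B3)
= 1/2*3/7 + 2/9*3/7 + 2/7*1/7
= 3/14 + 2/21 + 2/49 = 103/294

103/294


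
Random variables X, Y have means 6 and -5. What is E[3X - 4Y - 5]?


E[3X - 4Y - 5] = 3*E[X] - 4*E[Y] - 5
= (3)*(6) + (-4)*(-5) + (-5)
= 18 + 20 - 5 = 33

33


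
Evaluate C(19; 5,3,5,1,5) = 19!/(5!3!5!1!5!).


19! = 121645100408832000
Denominator: 5!=120 * 3!=6 * 5!=120 * 1!=1 * 5!=120
Coefficient = 121645100408832000 / 10368000 = 11732745024

11732745024


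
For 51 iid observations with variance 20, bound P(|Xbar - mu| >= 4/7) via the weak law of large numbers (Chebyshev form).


Var(Xbar) = Var(X)/n = 20/51
Chebyshev: P(|Xbar-mu| >= 4/7) <= Var(Xbar)/(4/7)^2 = (20/51)/(16/49) = 245/204
Bound exceeds 1, so trivial bound: 1

1


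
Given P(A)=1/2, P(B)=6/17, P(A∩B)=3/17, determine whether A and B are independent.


P(A)*P(B) = 1/2*6/17 = 3/17
P(A∩B) = 3/17, which equals P(A)P(B), so independent

Yes, A and B are independent


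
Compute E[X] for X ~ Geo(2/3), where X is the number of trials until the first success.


For geometric (trials until first success), E[X] = 1/p = 1/(2/3) = 3/2

3/2


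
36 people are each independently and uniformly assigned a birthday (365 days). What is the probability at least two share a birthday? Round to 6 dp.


P(all different) = prod((365-i)/365 for i=0..35) = 0.167818
P(at least one match) = 1 - 0.167818 = 0.832182

0.832182


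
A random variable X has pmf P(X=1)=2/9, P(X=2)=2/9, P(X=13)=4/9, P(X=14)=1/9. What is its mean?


E[X] = sum(x * P(x))
= 1*2/9 + 2*2/9 + 13*4/9 + 14*1/9
= 8

8


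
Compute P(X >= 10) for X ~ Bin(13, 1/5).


P(X>=10) = P(X=10) + P(X=11) + P(X=12) + P(X=13)
= 18304/1220703125 + 1248/1220703125 + 52/1220703125 + 1/1220703125
= 3921/244140625

3921/244140625


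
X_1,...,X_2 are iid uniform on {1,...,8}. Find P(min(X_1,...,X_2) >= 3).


P(min >= 3) = P(all X_i >= 3) = (P(X_1 >= 3))^2
= (6/8)^2 = (3/4)^2 = 9/16

9/16


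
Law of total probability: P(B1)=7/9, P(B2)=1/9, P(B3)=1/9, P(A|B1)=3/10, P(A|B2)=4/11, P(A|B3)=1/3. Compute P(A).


P(A) = P(A|B1)P(B1) + P(A|B2)P(B2) + P(A|B3)P(B3)
= 3/10*7/9 + 4/11*1/9 + 1/3*1/9
= 7/30 + 4/99 + 1/27 = 923/2970

923/2970


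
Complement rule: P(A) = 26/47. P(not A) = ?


P(A') = 1 - P(A) = 1 - 26/47 = 21/47

21/47


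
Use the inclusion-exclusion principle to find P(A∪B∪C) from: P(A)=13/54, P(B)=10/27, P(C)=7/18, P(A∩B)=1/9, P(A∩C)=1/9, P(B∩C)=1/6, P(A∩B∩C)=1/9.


P(A∪B∪C) = P(A)+P(B)+P(C) - P(AB)-P(AC)-P(BC) + P(ABC)
= 13/54+10/27+7/18 - 1/9-1/9-1/6 + 1/9
= 13/18

13/18
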